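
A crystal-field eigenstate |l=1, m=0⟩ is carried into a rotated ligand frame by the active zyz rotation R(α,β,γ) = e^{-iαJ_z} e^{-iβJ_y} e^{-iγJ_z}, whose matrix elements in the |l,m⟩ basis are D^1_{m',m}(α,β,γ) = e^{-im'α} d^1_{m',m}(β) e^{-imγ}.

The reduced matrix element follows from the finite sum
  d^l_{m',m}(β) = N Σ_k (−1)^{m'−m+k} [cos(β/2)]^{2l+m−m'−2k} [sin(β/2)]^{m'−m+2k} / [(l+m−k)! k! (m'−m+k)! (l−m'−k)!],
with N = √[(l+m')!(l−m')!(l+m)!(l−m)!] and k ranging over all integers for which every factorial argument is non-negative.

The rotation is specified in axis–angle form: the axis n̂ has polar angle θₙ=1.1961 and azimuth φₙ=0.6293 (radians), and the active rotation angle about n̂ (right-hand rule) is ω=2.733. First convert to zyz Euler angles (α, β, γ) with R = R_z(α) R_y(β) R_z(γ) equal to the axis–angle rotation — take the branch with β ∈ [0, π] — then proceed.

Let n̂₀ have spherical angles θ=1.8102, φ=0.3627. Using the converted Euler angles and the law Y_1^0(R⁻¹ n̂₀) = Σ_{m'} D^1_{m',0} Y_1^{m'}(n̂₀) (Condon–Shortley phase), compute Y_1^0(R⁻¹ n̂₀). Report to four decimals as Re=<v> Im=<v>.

Re=0.4219 Im=0.0000

Axis–angle → zyz. n̂ = (sinθₙcosφₙ, sinθₙsinφₙ, cosθₙ) = (+0.752349, +0.547743, +0.365990), ω = 2.7330.
R = I cosω + sinω [n̂]ₓ + (1−cosω) n̂n̂ᵀ gives
  R = [+0.167783, +0.644850, +0.745666; +0.935679, -0.342334, +0.085512; +0.310410, +0.683356, -0.660810]
β = atan2(√(R₁₃²+R₂₃²), R₃₃) = 2.292694; α = atan2(R₂₃, R₁₃) mod 2π = 0.114180; γ = atan2(R₃₂, −R₃₁) mod 2π = 1.997173
Need the full column D^1_{m',0} for m'=−1..1 at α=0.1142, β=2.2927, γ=1.9972.
cos(β/2)=0.411819, sin(β/2)=0.911266
d^1_{-1,0}: single k=1 term ⇒ +0.530721;  D = +0.527265+0.060466i
d^1_{0,0}: k∈[0..1] ⇒ +0.169595 -0.830405 = -0.660810;  D = -0.660810+0.000000i
d^1_{1,0}: single k=0 term ⇒ -0.530721;  D = -0.527265+0.060466i
Y_1^{m'}(θ=1.8102,φ=0.3627) and Σ D·Y over m':
  (+0.5273+0.0605i)·(+0.3138-0.1191i)  (-0.6608+0.0000i)·(-0.1159+0.0000i)  (-0.5273+0.0605i)·(-0.3138-0.1191i)
Y_1^0(R⁻¹ n̂) = +0.421879+0.000000i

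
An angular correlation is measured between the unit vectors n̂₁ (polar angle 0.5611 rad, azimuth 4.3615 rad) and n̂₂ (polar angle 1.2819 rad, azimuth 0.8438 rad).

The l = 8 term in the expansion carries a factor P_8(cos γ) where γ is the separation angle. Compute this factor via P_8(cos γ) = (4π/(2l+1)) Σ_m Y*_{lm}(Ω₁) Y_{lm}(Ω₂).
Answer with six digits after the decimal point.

Expand P_8 via completeness: Σ_{m} conj(Y_{8,m}) at Ω₁ times Y_{8,m} at Ω₂ —
  [-8]  conj(Y_{8,-8})(Ω₁) = -0.003129-0.001088i ; Y_{8,-8}(Ω₂) = +0.328009-0.165470i ; Δ = -0.001206+0.000161i
  [-7]  conj(Y_{8,-7})(Ω₁) = +0.013347-0.016325i ; Y_{8,-7}(Ω₂) = +0.406156+0.160618i ; Δ = +0.008043-0.004487i
  [-6]  conj(Y_{8,-6})(Ω₁) = +0.042456+0.071713i ; Y_{8,-6}(Ω₂) = +0.021799+0.059643i ; Δ = -0.003352+0.004095i
  [-5]  conj(Y_{8,-5})(Ω₁) = -0.223880+0.041584i ; Y_{8,-5}(Ω₂) = +0.158274-0.294327i ; Δ = -0.023195+0.072476i
  [-4]  conj(Y_{8,-4})(Ω₁) = +0.071170-0.421580i ; Y_{8,-4}(Ω₂) = +0.189515-0.045095i ; Δ = -0.005524-0.083105i
  [-3]  conj(Y_{8,-3})(Ω₁) = +0.426212+0.242975i ; Y_{8,-3}(Ω₂) = -0.205959-0.144008i ; Δ = -0.052792-0.111421i
  [-2]  conj(Y_{8,-2})(Ω₁) = -0.128970+0.109023i ; Y_{8,-2}(Ω₂) = -0.028075-0.239263i ; Δ = +0.029706+0.027797i
  [-1]  conj(Y_{8,-1})(Ω₁) = +0.119590+0.326717i ; Y_{8,-1}(Ω₂) = -0.139435+0.156752i ; Δ = -0.067889-0.026810i
  [+0]  conj(Y_{8,0})(Ω₁) = -0.296995-0.000000i ; Y_{8,0}(Ω₂) = -0.252232+0.000000i ; Δ = +0.074912+0.000000i
  [+1]  conj(Y_{8,1})(Ω₁) = -0.119590+0.326717i ; Y_{8,1}(Ω₂) = +0.139435+0.156752i ; Δ = -0.067889+0.026810i
  [+2]  conj(Y_{8,2})(Ω₁) = -0.128970-0.109023i ; Y_{8,2}(Ω₂) = -0.028075+0.239263i ; Δ = +0.029706-0.027797i
  [+3]  conj(Y_{8,3})(Ω₁) = -0.426212+0.242975i ; Y_{8,3}(Ω₂) = +0.205959-0.144008i ; Δ = -0.052792+0.111421i
  [+4]  conj(Y_{8,4})(Ω₁) = +0.071170+0.421580i ; Y_{8,4}(Ω₂) = +0.189515+0.045095i ; Δ = -0.005524+0.083105i
  [+5]  conj(Y_{8,5})(Ω₁) = +0.223880+0.041584i ; Y_{8,5}(Ω₂) = -0.158274-0.294327i ; Δ = -0.023195-0.072476i
  [+6]  conj(Y_{8,6})(Ω₁) = +0.042456-0.071713i ; Y_{8,6}(Ω₂) = +0.021799-0.059643i ; Δ = -0.003352-0.004095i
  [+7]  conj(Y_{8,7})(Ω₁) = -0.013347-0.016325i ; Y_{8,7}(Ω₂) = -0.406156+0.160618i ; Δ = +0.008043+0.004487i
  [+8]  conj(Y_{8,8})(Ω₁) = -0.003129+0.001088i ; Y_{8,8}(Ω₂) = +0.328009+0.165470i ; Δ = -0.001206-0.000161i
Accumulated sum -0.157506+0.000000i; after 4π/(2l+1) scaling, -0.116428+0.000000i ⇒ P_8 = -0.116428

-0.116428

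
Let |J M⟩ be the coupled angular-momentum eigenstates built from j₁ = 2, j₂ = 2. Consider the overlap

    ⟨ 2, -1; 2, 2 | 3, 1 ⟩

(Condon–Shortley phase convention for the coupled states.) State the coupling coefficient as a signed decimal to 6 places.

√[7·1!3!3!/8! · 1!3!4!0!4!2!] = √(216/5)
  +(−1)^1/∏(1,0,2,3,1,0)! = -1/12  (running -1/12)
⟨..|..⟩ = √(216/5)·(-1/12) = -0.547723

−√(3/10) ≈ -0.547723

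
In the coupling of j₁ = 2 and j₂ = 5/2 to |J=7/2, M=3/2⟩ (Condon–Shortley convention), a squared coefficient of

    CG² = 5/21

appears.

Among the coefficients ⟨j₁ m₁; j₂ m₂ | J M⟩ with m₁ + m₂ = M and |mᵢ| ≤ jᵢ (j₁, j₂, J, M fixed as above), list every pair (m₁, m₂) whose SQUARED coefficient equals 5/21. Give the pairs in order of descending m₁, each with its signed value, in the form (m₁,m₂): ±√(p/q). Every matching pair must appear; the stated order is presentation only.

(-1,5/2): −√(5/21)

Admissible pairs with m₁+m₂ = M = 3/2: (-1,5/2), (0,3/2), (1,1/2), (2,-1/2)
  (m₁,m₂)=(2,-1/2): CG² = 8/21, CG = +√(8/21)
  (m₁,m₂)=(1,1/2): CG² = 2/21, CG = +√(2/21)
  (m₁,m₂)=(0,3/2): CG² = 2/7, CG = −√(2/7)
  (m₁,m₂)=(-1,5/2): CG² = 5/21, CG = −√(5/21)   ← matches the target
Pairs with CG² = 5/21: (-1,5/2): −√(5/21)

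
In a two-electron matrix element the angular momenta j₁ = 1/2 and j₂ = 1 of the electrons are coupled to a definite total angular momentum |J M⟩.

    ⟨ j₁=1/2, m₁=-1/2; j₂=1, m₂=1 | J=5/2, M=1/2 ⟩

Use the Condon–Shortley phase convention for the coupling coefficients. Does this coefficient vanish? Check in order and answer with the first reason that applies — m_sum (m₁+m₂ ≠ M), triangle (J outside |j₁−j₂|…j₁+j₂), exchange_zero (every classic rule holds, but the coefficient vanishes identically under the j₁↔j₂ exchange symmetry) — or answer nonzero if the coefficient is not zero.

triangle

m-sum: m₁+m₂ = -1/2+1 = 1/2, M = 1/2  ✓
triangle: need |j₁−j₂| ≤ J ≤ j₁+j₂, i.e. J ∈ [1/2, 3/2]; J = 5/2 is outside ✗ ⇒ coefficient is 0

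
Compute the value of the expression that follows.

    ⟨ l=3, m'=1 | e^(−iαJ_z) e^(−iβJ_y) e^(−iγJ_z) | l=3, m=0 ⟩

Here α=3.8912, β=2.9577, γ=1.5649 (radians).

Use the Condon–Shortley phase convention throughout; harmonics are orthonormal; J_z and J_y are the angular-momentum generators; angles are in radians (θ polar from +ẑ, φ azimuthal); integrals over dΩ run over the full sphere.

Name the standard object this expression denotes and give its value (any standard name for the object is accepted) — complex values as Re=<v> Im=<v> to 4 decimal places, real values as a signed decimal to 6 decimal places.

This is a Wigner D-matrix element — the rotation-matrix element ⟨l m'| R(α,β,γ) |l m⟩ in the angular-momentum basis.
First d^3_{1,0}(β=2.9577), then the phase factors e^{-i(1)α} and e^{-i(0)γ}:
Half-angle: c=0.091817, s=0.995776. N=√(24·2·6·6)=41.569219
Admissible k: 0..2 (factorial args all ≥0)
  k=0: (−1)^1·41.5692/(12)·0.0918^5·0.9958^1 = -0.000023
  k=1: (−1)^2·41.5692/(4)·0.0918^3·0.9958^3 = +0.007943
  k=2: (−1)^3·41.5692/(12)·0.0918^1·0.9958^5 = -0.311402
d^3_{1,0}(2.9577) = -0.000023 +0.007943 -0.311402 = -0.303482
D = (-0.731956+0.681351i)·(-0.303482)·(+1.000000+0.000000i) = +0.222135-0.206778i

Wigner D-matrix element, Re=0.2221 Im=-0.2068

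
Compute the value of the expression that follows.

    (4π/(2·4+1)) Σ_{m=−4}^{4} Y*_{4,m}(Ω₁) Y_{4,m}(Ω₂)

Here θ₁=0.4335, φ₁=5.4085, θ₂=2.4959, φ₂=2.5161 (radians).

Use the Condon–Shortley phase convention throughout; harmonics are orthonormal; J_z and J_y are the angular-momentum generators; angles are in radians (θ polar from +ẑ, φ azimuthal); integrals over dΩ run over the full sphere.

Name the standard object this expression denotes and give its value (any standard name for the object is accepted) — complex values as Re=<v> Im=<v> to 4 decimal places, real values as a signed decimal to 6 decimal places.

This sum is the spherical-harmonic addition theorem: it equals the Legendre polynomial P_l(cos γ) of the angle γ between the two directions.
Term-by-term m-sum for l=4 (normalisation 4π/9 = 1.396263):
  [-4]  conj(Y_{4,-4})(Ω₁) = -0.012907+0.004816i ; Y_{4,-4}(Ω₂) = -0.046555+0.034635i ; Δ = +0.000434-0.000671i
  [-3]  conj(Y_{4,-3})(Ω₁) = -0.073161-0.041650i ; Y_{4,-3}(Ω₂) = -0.065554+0.207732i ; Δ = +0.013448-0.012467i
  [-2]  conj(Y_{4,-2})(Ω₁) = -0.049956-0.276771i ; Y_{4,-2}(Ω₂) = +0.131966+0.398473i ; Δ = +0.103693-0.056431i
  [-1]  conj(Y_{4,-1})(Ω₁) = +0.319734-0.382612i ; Y_{4,-1}(Ω₂) = +0.270082+0.195062i ; Δ = +0.160988-0.040968i
  [+0]  conj(Y_{4,0})(Ω₁) = +0.214950-0.000000i ; Y_{4,0}(Ω₂) = -0.200464+0.000000i ; Δ = -0.043090+0.000000i
  [+1]  conj(Y_{4,1})(Ω₁) = -0.319734-0.382612i ; Y_{4,1}(Ω₂) = -0.270082+0.195062i ; Δ = +0.160988+0.040968i
  [+2]  conj(Y_{4,2})(Ω₁) = -0.049956+0.276771i ; Y_{4,2}(Ω₂) = +0.131966-0.398473i ; Δ = +0.103693+0.056431i
  [+3]  conj(Y_{4,3})(Ω₁) = +0.073161-0.041650i ; Y_{4,3}(Ω₂) = +0.065554+0.207732i ; Δ = +0.013448+0.012467i
  [+4]  conj(Y_{4,4})(Ω₁) = -0.012907-0.004816i ; Y_{4,4}(Ω₂) = -0.046555-0.034635i ; Δ = +0.000434+0.000671i
Σ over m = +0.514036-0.000000i; ×(4π/9) → +0.717730-0.000000i. Real part: 0.717730

Legendre polynomial (addition theorem), +0.717730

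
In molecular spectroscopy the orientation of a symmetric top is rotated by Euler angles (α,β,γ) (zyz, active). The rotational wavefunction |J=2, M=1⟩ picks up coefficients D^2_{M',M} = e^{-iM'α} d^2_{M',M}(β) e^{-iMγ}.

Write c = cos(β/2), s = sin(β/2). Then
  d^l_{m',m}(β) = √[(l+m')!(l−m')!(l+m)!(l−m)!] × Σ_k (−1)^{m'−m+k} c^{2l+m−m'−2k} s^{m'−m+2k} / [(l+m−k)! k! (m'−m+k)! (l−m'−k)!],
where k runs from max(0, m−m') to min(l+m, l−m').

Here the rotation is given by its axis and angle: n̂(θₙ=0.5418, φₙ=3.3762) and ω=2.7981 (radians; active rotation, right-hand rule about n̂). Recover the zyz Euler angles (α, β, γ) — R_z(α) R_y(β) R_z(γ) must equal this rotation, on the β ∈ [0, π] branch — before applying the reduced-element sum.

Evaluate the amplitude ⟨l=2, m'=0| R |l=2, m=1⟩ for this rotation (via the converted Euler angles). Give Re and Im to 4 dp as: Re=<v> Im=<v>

Re=0.4703 Im=0.2182

Axis–angle → zyz. n̂ = (sinθₙcosφₙ, sinθₙsinφₙ, cosθₙ) = (-0.501552, -0.119875, +0.856782), ω = 2.7981.
R = I cosω + sinω [n̂]ₓ + (1−cosω) n̂n̂ᵀ gives
  R = [-0.453169, -0.171810, -0.874711; +0.405280, -0.913683, -0.030503; -0.793968, -0.368326, +0.483684]
β = atan2(√(R₁₃²+R₂₃²), R₃₃) = 1.065937; α = atan2(R₂₃, R₁₃) mod 2π = 3.176450; γ = atan2(R₃₂, −R₃₁) mod 2π = 5.848828
First d^2_{0,1}(β=1.0659), then the phase factors e^{-i(0)α} and e^{-i(1)γ}:
c=cos(1.065937/2)=0.861303, s=sin(1.065937/2)=0.508092; N=√[2·2·6·1]=4.898979
k: max(0,(1)−(0))=1 … min(2+(1),2−(0))=2
  k=1: (−1)^0·4.8990/(2)·0.8613^3·0.5081^1 = +0.795217
  k=2: (−1)^1·4.8990/(2)·0.8613^1·0.5081^3 = -0.276732
d^2_{0,1}(1.0659) = +0.795217 -0.276732 = +0.518485
D = (+1.000000+0.000000i)·(+0.518485)·(+0.907141+0.420827i) = +0.470339+0.218193i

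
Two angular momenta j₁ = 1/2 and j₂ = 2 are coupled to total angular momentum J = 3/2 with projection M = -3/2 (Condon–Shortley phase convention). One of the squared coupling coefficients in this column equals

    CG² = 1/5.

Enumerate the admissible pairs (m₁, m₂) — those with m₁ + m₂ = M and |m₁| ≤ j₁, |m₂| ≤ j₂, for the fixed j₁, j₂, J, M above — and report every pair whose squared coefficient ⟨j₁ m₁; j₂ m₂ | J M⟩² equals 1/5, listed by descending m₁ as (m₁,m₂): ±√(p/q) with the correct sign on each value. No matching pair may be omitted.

Admissible pairs with m₁+m₂ = M = -3/2: (-1/2,-1), (1/2,-2)
  (m₁,m₂)=(1/2,-2): CG² = 4/5, CG = +√(4/5)
  (m₁,m₂)=(-1/2,-1): CG² = 1/5, CG = −√(1/5)   ← matches the target
Pairs with CG² = 1/5: (-1/2,-1): −√(1/5)

(-1/2,-1): −√(1/5)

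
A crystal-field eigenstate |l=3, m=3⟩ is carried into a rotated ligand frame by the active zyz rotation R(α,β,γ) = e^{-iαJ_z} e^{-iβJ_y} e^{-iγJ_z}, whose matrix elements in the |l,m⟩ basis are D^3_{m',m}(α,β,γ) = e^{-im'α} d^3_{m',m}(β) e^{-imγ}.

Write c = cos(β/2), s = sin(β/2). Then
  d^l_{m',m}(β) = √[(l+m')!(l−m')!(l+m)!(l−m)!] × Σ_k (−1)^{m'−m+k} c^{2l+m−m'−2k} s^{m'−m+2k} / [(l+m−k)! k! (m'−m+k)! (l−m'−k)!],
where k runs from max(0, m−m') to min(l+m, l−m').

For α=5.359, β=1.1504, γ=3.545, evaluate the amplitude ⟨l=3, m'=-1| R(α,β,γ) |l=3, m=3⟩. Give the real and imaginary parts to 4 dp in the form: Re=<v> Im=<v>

Re=0.1276 Im=0.2019

D^3_{-1,3}(5.3590,1.1504,3.5450) = e^{-i·-1·5.3590}·d^3_{-1,3}(1.1504)·e^{-i·3·3.5450}. Compute d first:
c=cos(1.150400/2)=0.839084, s=sin(1.150400/2)=0.544003; N=√[2·24·720·1]=185.903201
Admissible k: 4..4 (factorial args all ≥0)
  k=4: (−1)^0·185.9032/(48)·0.8391^2·0.5440^4 = +0.238814
d^3_{-1,3}(1.1504) = +0.238814
Attach z-rotation phases: D = e^{-i(-1)(5.3590)}·(+0.238814)·e^{-i(3)(3.5450)} = +0.127585+0.201877i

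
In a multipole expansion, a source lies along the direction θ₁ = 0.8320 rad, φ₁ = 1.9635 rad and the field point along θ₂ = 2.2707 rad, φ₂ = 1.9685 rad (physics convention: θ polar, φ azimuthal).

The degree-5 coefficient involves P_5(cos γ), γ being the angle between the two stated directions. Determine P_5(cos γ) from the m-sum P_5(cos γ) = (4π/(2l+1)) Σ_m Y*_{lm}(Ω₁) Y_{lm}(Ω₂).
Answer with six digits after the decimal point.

0.227269

Expand P_5 via completeness: Σ_{m} conj(Y_{5,m}) at Ω₁ times Y_{5,m} at Ω₂ —
  m=-5: Y*=-0.094688-0.039224i  Y=-0.111079+0.049301i  product +0.012452-0.000311i
  m=-4: Y*=-0.000005+0.295222i  Y=+0.006478+0.323568i  product -0.095525+0.001911i
  m=-3: Y*=+0.397895-0.164807i  Y=+0.393487+0.156109i  product +0.182294-0.002735i
  m=-2: Y*=-0.158951-0.158954i  Y=+0.109434-0.111647i  product -0.035141+0.000351i
  m=-1: Y*=+0.093354-0.225375i  Y=+0.113247+0.269579i  product +0.071328-0.000357i
  m=+0: Y*=-0.298308-0.000000i  Y=+0.240947+0.000000i  product -0.071876-0.000000i
  m=+1: Y*=-0.093354-0.225375i  Y=-0.113247+0.269579i  product +0.071328+0.000357i
  m=+2: Y*=-0.158951+0.158954i  Y=+0.109434+0.111647i  product -0.035141-0.000351i
  m=+3: Y*=-0.397895-0.164807i  Y=-0.393487+0.156109i  product +0.182294+0.002735i
  m=+4: Y*=-0.000005-0.295222i  Y=+0.006478-0.323568i  product -0.095525-0.001911i
  m=+5: Y*=+0.094688-0.039224i  Y=+0.111079+0.049301i  product +0.012452+0.000311i
Accumulated sum +0.198941+0.000000i; after 4π/(2l+1) scaling, +0.227269+0.000000i ⇒ P_5 = 0.227269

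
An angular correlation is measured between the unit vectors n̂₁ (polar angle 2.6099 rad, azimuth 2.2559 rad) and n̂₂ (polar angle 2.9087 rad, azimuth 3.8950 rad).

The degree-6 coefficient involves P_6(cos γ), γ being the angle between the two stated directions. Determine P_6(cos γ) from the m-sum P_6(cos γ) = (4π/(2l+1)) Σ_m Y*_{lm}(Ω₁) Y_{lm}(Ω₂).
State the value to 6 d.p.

-0.414744

Addition theorem: P_6(cos γ) = (4π/13) Σ_m Y*_{lm}(Ω₁) Y_{lm}(Ω₂), m = −6…6:
  [-6]  conj(Y_{6,-6})(Ω₁) = (0.004644, 0.006763) ; Y_{6,-6}(Ω₂) = (-0.000014, 0.000072) ; Δ = (-0.000001, 0.000000)
  [-5]  conj(Y_{6,-5})(Ω₁) = (-0.013535, 0.046383) ; Y_{6,-5}(Ω₂) = (-0.000864, 0.000624) ; Δ = (-0.000017, -0.000049)
  [-4]  conj(Y_{6,-4})(Ω₁) = (-0.155652, 0.066025) ; Y_{6,-4}(Ω₂) = (-0.009452, -0.001216) ; Δ = (0.001551, -0.000435)
  [-3]  conj(Y_{6,-3})(Ω₁) = (-0.334910, -0.176284) ; Y_{6,-3}(Ω₂) = (-0.036745, -0.044574) ; Δ = (0.004449, 0.021406)
  [-2]  conj(Y_{6,-2})(Ω₁) = (-0.097452, -0.479296) ; Y_{6,-2}(Ω₂) = (0.015015, -0.234361) ; Δ = (-0.113792, 0.015642)
  [-1]  conj(Y_{6,-1})(Ω₁) = (0.105581, -0.129208) ; Y_{6,-1}(Ω₂) = (0.416739, -0.390893) ; Δ = (-0.006507, -0.095117)
  [+0]  conj(Y_{6,0})(Ω₁) = (-0.389770, -0.000000) ; Y_{6,0}(Ω₂) = (0.514209, 0.000000) ; Δ = (-0.200423, -0.000000)
  [+1]  conj(Y_{6,1})(Ω₁) = (-0.105581, -0.129208) ; Y_{6,1}(Ω₂) = (-0.416739, -0.390893) ; Δ = (-0.006507, 0.095117)
  [+2]  conj(Y_{6,2})(Ω₁) = (-0.097452, 0.479296) ; Y_{6,2}(Ω₂) = (0.015015, 0.234361) ; Δ = (-0.113792, -0.015642)
  [+3]  conj(Y_{6,3})(Ω₁) = (0.334910, -0.176284) ; Y_{6,3}(Ω₂) = (0.036745, -0.044574) ; Δ = (0.004449, -0.021406)
  [+4]  conj(Y_{6,4})(Ω₁) = (-0.155652, -0.066025) ; Y_{6,4}(Ω₂) = (-0.009452, 0.001216) ; Δ = (0.001551, 0.000435)
  [+5]  conj(Y_{6,5})(Ω₁) = (0.013535, 0.046383) ; Y_{6,5}(Ω₂) = (0.000864, 0.000624) ; Δ = (-0.000017, 0.000049)
  [+6]  conj(Y_{6,6})(Ω₁) = (0.004644, -0.006763) ; Y_{6,6}(Ω₂) = (-0.000014, -0.000072) ; Δ = (-0.000001, -0.000000)
Accumulated sum (-0.429056, 0.000000); after 4π/(2l+1) scaling, (-0.414744, 0.000000) ⇒ P_6 = -0.414744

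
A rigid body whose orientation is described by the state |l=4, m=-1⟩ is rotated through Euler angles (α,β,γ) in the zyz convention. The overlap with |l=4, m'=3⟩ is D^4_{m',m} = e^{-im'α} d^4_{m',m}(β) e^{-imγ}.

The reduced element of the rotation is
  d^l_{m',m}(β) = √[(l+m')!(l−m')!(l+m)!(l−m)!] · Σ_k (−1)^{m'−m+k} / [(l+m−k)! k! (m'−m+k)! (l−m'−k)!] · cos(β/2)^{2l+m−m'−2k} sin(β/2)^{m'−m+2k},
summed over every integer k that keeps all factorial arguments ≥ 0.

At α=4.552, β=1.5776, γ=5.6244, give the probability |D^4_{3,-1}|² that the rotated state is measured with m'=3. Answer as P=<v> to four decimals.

D^4_{3,-1}(4.5520,1.5776,5.6244) = e^{-i·3·4.5520}·d^4_{3,-1}(1.5776)·e^{-i·-1·5.6244}. Compute d first:
Half-angle: c=0.704697, s=0.709508. N=√(5040·1·6·120)=1904.940944
k∈{0,1} keeps every argument non-negative
  k=0: (−1)^4·1904.9409/(144)·0.7047^4·0.7095^4 = +0.826721
  k=1: (−1)^5·1904.9409/(240)·0.7047^2·0.7095^6 = -0.502828
d^4_{3,-1}(1.5776) = +0.826721 -0.502828 = +0.323892
|D^4_{3,-1}|² = |d^4_{3,-1}(β)|² = (+0.323892)² = 0.104906 (the z-rotation phases have unit modulus)

P=0.1049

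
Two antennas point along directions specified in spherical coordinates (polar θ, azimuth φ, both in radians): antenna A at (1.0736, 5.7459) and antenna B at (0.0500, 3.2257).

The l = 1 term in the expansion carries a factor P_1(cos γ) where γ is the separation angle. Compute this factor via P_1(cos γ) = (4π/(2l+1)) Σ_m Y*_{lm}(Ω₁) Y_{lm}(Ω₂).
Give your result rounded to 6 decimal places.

0.440651

Addition theorem: P_1(cos γ) = (4π/3) Σ_m Y*_{lm}(Ω₁) Y_{lm}(Ω₂), m = −1…1:
  [-1]  conj(Y_{1,-1})(Ω₁) = +0.260877-0.155416i ; Y_{1,-1}(Ω₂) = -0.017206+0.001451i ; Δ = -0.004263+0.003053i
  [+0]  conj(Y_{1,0})(Ω₁) = +0.233045-0.000000i ; Y_{1,0}(Ω₂) = +0.487992+0.000000i ; Δ = +0.113724+0.000000i
  [+1]  conj(Y_{1,1})(Ω₁) = -0.260877-0.155416i ; Y_{1,1}(Ω₂) = +0.017206+0.001451i ; Δ = -0.004263-0.003053i
Σ over m = +0.105198+0.000000i; ×(4π/3) → +0.440651+0.000000i. Real part: 0.440651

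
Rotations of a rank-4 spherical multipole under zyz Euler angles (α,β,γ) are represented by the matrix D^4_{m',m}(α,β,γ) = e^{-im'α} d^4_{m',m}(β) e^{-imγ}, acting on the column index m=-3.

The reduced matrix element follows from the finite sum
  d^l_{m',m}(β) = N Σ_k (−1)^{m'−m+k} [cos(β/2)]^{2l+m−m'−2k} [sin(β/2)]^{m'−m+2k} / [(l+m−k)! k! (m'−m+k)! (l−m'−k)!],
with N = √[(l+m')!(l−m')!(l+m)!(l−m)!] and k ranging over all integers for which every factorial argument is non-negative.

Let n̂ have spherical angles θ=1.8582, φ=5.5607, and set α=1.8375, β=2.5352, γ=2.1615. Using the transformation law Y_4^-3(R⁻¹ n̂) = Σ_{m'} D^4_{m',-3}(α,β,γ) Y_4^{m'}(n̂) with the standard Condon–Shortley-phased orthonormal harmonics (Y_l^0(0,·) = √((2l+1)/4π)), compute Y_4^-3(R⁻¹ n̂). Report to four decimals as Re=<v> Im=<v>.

Need the full column D^4_{m',-3} for m'=−4..4 at α=1.8375, β=2.5352, γ=2.1615.
cos(β/2)=0.298572, sin(β/2)=0.954387
d^4_{-4,-3}: single k=1 term ⇒ +0.000571;  D = +0.000170+0.000545i
d^4_{-3,-3}: k∈[0..1] ⇒ +0.000063 -0.004517 = -0.004454;  D = -0.003751+0.002401i
d^4_{-2,-3}: k∈[0..1] ⇒ -0.000755 +0.023153 = +0.022398;  D = -0.016619-0.015015i
d^4_{-1,-3}: k∈[0..1] ⇒ +0.005122 -0.087220 = -0.082098;  D = +0.037036-0.073270i
d^4_{0,-3}: k∈[0..1] ⇒ -0.024405 +0.249365 = +0.224959;  D = +0.220416+0.044982i
d^4_{1,-3}: k∈[0..1] ⇒ +0.087220 -0.534708 = -0.447488;  D = +0.029240+0.446532i
d^4_{2,-3}: k∈[0..1] ⇒ -0.236568 +0.805722 = +0.569154;  D = -0.538056+0.185557i
d^4_{3,-3}: k∈[0..1] ⇒ +0.471568 -0.688329 = -0.216761;  D = -0.122177-0.179048i
d^4_{4,-3}: single k=0 term ⇒ -0.609069;  D = -0.394834+0.463757i
Y_4^{m'}(θ=1.8582,φ=5.5607) and Σ D·Y over m':
  (+0.0002+0.0005i)·(-0.3625+0.0932i)  (-0.0038+0.0024i)·(+0.1758-0.2588i)  (-0.0166-0.0150i)·(-0.0169-0.1335i)  (+0.0370-0.0733i)·(+0.2352+0.2073i)  (+0.2204+0.0450i)·(+0.0863+0.0000i)  (+0.0292+0.4465i)·(-0.2352+0.2073i)  (-0.5381+0.1856i)·(-0.0169+0.1335i)  (-0.1222-0.1790i)·(-0.1758-0.2588i)  (-0.3948+0.4638i)·(-0.3625-0.0932i)
Y_4^-3(R⁻¹ n̂) = +0.087386-0.244123i

Re=0.0874 Im=-0.2441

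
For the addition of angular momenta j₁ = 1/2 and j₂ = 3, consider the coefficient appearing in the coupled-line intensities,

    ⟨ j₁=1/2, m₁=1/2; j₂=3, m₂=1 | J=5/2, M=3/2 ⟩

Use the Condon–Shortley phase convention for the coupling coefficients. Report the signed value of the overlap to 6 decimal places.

√[6·1!0!5!/7! · 1!0!4!2!4!1!] = √(1152/7)
  +(−1)^0/∏(0,1,0,4,0,1)! = 1/24  (running 1/24)
⟨..|..⟩ = √(1152/7)·(1/24) = +0.534522

+0.534522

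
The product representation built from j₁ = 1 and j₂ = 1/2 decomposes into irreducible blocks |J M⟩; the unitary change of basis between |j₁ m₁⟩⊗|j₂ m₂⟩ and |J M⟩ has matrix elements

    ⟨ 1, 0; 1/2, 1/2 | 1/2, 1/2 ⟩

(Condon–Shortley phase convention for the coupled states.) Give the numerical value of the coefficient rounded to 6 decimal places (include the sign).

√[2·1!1!0!/3! · 1!1!1!0!1!0!] = √(1/3)
  +(−1)^1/∏(1,0,0,0,1,0)! = -1  (running -1)
⟨..|..⟩ = √(1/3)·(-1) = -0.577350

−√(1/3) ≈ -0.577350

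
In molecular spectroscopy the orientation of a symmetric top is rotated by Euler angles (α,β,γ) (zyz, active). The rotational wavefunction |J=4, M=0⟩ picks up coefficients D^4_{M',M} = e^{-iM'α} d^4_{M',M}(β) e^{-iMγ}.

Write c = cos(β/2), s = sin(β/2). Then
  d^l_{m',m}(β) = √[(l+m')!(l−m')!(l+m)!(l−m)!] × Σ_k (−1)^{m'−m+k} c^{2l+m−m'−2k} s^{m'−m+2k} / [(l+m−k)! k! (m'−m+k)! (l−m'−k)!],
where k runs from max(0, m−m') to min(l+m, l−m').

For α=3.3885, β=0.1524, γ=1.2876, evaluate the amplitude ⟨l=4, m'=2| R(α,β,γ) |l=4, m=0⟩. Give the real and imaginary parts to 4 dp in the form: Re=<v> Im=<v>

Re=0.0468 Im=-0.0252

First d^4_{2,0}(β=0.1524), then the phase factors e^{-i(2)α} and e^{-i(0)γ}:
Half-angle: c=0.997098, s=0.076126. N=√(720·2·24·24)=910.735966
Admissible k: 0..2 (factorial args all ≥0)
  k=0: (−1)^2·910.7360/(96)·0.9971^6·0.0761^2 = +0.054028
  k=1: (−1)^3·910.7360/(36)·0.9971^4·0.0761^4 = -0.000840
  k=2: (−1)^4·910.7360/(96)·0.9971^2·0.0761^6 = +0.000002
d^4_{2,0}(0.1524) = +0.054028 -0.000840 +0.000002 = +0.053190
Attach z-rotation phases: D = e^{-i(2)(3.3885)}·(+0.053190)·e^{-i(0)(1.2876)} = +0.046835-0.025211i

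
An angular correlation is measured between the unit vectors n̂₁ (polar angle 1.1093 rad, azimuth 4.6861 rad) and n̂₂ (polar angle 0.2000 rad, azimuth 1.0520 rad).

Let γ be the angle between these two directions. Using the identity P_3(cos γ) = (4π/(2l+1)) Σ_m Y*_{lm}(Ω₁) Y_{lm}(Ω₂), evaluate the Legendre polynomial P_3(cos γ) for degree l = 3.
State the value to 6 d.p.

-0.364817

Summing Y*_{l m}(θ₁,φ₁)·Y_{l m}(θ₂,φ₂) over m ∈ [−3, 3]; prefactor 4π/(2·3+1) = 1.795196:
  [-3]  conj(Y_{3,-3})(Ω₁) = (0.023596, 0.298572) ; Y_{3,-3}(Ω₂) = (-0.003271, 0.000047) ; Δ = (-0.000091, -0.000976)
  [-2]  conj(Y_{3,-2})(Ω₁) = (-0.364340, 0.019174) ; Y_{3,-2}(Ω₂) = (-0.020095, -0.034045) ; Δ = (0.007974, 0.012019)
  [-1]  conj(Y_{3,-1})(Ω₁) = (0.000065, 0.002485) ; Y_{3,-1}(Ω₂) = (0.121060, -0.212027) ; Δ = (0.000535, 0.000287)
  [+0]  conj(Y_{3,0})(Ω₁) = (-0.333770, -0.000000) ; Y_{3,0}(Ω₂) = (0.659298, 0.000000) ; Δ = (-0.220054, -0.000000)
  [+1]  conj(Y_{3,1})(Ω₁) = (-0.000065, 0.002485) ; Y_{3,1}(Ω₂) = (-0.121060, -0.212027) ; Δ = (0.000535, -0.000287)
  [+2]  conj(Y_{3,2})(Ω₁) = (-0.364340, -0.019174) ; Y_{3,2}(Ω₂) = (-0.020095, 0.034045) ; Δ = (0.007974, -0.012019)
  [+3]  conj(Y_{3,3})(Ω₁) = (-0.023596, 0.298572) ; Y_{3,3}(Ω₂) = (0.003271, 0.000047) ; Δ = (-0.000091, 0.000976)
Total Σ_m = (-0.203219, -0.000000). Multiply by 1.795196: (-0.364817, -0.000000). P_3(cos γ) = -0.364817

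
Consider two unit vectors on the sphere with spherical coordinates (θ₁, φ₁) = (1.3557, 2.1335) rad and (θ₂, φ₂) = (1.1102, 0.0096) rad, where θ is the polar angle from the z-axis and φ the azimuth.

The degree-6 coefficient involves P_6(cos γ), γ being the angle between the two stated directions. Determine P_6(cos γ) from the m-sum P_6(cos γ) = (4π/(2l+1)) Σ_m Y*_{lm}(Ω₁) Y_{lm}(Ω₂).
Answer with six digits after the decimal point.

0.246298

Term-by-term m-sum for l=6 (normalisation 4π/13 = 0.966644):
  m=-6: Y*=(0.408514, 0.097648)  Y=(0.249191, -0.014369)  product (0.103201, 0.018463)
  m=-5: Y*=(-0.102428, -0.300928)  Y=(0.428541, -0.020586)  product (-0.050090, -0.126852)
  m=-4: Y*=(0.101955, -0.126073)  Y=(0.269326, -0.010347)  product (0.026154, -0.035010)
  m=-3: Y*=(-0.321731, -0.037918)  Y=(-0.171999, 0.004955)  product (0.055525, 0.004928)
  m=-2: Y*=(-0.033274, -0.069701)  Y=(-0.331360, 0.006363)  product (0.011469, 0.022884)
  m=-1: Y*=(-0.169648, 0.268974)  Y=(0.059231, -0.000569)  product (-0.009896, 0.016028)
  m=+0: Y*=(-0.053933, -0.000000)  Y=(0.332504, 0.000000)  product (-0.017933, -0.000000)
  m=+1: Y*=(0.169648, 0.268974)  Y=(-0.059231, -0.000569)  product (-0.009896, -0.016028)
  m=+2: Y*=(-0.033274, 0.069701)  Y=(-0.331360, -0.006363)  product (0.011469, -0.022884)
  m=+3: Y*=(0.321731, -0.037918)  Y=(0.171999, 0.004955)  product (0.055525, -0.004928)
  m=+4: Y*=(0.101955, 0.126073)  Y=(0.269326, 0.010347)  product (0.026154, 0.035010)
  m=+5: Y*=(0.102428, -0.300928)  Y=(-0.428541, -0.020586)  product (-0.050090, 0.126852)
  m=+6: Y*=(0.408514, -0.097648)  Y=(0.249191, 0.014369)  product (0.103201, -0.018463)
Accumulated sum (0.254797, 0.000000); after 4π/(2l+1) scaling, (0.246298, 0.000000) ⇒ P_6 = 0.246298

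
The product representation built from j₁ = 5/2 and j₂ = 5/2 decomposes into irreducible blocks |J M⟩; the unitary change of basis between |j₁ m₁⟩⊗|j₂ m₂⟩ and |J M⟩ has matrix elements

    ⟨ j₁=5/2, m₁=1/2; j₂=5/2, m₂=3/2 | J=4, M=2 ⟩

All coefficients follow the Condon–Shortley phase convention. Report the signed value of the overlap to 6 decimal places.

triangle: 1!*4!*4!/10! = 576/3628800
(j±m)!: 3!*2!*4!*1!*6!*2! = 414720
prefactor² = (2J+1)*Δ*N² = 20736/35
  k=0: +1/(0!*1!*2!*4!*2!*0!) = 1/96
  k=1: −1/(1!*0!*1!*3!*3!*1!) = -1/36
Σ = -5/288  ⇒  CG² = 20736/35*(-5/288)² = 5/28
CG = −√(5/28) = -0.422577

-0.422577  (= −√(5/28))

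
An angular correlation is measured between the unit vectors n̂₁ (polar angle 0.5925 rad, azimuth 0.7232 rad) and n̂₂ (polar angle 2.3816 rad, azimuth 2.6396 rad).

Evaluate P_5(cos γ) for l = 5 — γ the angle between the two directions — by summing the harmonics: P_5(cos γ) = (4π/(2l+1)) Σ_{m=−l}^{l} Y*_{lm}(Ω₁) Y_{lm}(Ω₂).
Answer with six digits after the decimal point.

0.404082

Addition theorem: P_5(cos γ) = (4π/11) Σ_m Y*_{lm}(Ω₁) Y_{lm}(Ω₂), m = −5…5:
  m=-5: (-0.022423, -0.011515) × (0.058128, -0.042527) = (-0.001793, 0.000284)  (running Σ = (-0.001793, 0.000284))
  m=-4: (-0.114762, 0.029156) × (0.101457, -0.217098) = (-0.005314, 0.027873)  (running Σ = (-0.007107, 0.028157))
  m=-3: (-0.176355, 0.258440) × (-0.027317, -0.420854) = (0.113583, 0.067160)  (running Σ = (0.106476, 0.095316))
  m=-2: (0.057904, 0.463078) × (-0.180375, -0.283396) = (0.120790, -0.099938)  (running Σ = (0.227266, -0.004621))
  m=-1: (0.175713, 0.155110) × (0.108066, 0.059316) = (0.009788, 0.027185)  (running Σ = (0.237054, 0.022564))
  m=0: (-0.323727, -0.000000) × (0.371899, 0.000000) = (-0.120394, -0.000000)  (running Σ = (0.116660, 0.022564))
  m=1: (-0.175713, 0.155110) × (-0.108066, 0.059316) = (0.009788, -0.027185)  (running Σ = (0.126448, -0.004621))
  m=2: (0.057904, -0.463078) × (-0.180375, 0.283396) = (0.120790, 0.099938)  (running Σ = (0.247238, 0.095316))
  m=3: (0.176355, 0.258440) × (0.027317, -0.420854) = (0.113583, -0.067160)  (running Σ = (0.360821, 0.028157))
  m=4: (-0.114762, -0.029156) × (0.101457, 0.217098) = (-0.005314, -0.027873)  (running Σ = (0.355508, 0.000284))
  m=5: (0.022423, -0.011515) × (-0.058128, -0.042527) = (-0.001793, -0.000284)  (running Σ = (0.353714, -0.000000))
Total Σ_m = (0.353714, -0.000000). Multiply by 1.142397: (0.404082, -0.000000). P_5(cos γ) = 0.404082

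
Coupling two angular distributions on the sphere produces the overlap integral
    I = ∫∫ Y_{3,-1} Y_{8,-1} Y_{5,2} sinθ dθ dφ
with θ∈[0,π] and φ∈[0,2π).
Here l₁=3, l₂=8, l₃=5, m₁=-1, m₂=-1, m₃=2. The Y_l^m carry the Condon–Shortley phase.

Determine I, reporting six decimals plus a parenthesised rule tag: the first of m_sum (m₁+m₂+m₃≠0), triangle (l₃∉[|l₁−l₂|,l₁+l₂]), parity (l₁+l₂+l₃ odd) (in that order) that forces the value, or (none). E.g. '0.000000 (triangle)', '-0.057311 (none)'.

-0.149027 (none)

Rules hold: Σm=0, L=16 even, 5≤5≤11.
N = 7·17·11 = 1309
Δ = 6!·0!·10!/17! = 1/136136
Racah Σ t=3..3: t=3:−1/518400 = -1/518400
⇒ 3j(3 8 5; 0 0 0)² = 56/2431, sgn +1
Racah Σ t=4..4: t=4:+1/1451520 = 1/1451520
⇒ 3j(3 8 5; -1 -1 2)² = 45/4862, sgn -1
4πI² = N·(3j₀)²·(3jₘ)² = 8820/31603
I = -1·√(0.279087/4π) = -0.14902708
No selection rule forces the value: the integral is nonzero (none).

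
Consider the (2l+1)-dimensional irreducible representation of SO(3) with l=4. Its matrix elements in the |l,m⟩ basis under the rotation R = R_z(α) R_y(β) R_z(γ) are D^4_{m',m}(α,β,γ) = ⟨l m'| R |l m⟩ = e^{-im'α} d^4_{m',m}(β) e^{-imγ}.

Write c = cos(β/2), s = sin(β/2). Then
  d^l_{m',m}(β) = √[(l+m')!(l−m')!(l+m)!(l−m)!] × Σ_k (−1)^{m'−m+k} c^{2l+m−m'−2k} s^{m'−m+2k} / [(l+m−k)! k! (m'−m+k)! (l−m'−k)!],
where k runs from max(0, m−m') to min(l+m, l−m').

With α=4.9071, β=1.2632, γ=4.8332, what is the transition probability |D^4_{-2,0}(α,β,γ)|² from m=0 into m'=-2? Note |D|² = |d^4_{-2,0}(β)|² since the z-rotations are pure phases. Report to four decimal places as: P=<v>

P=0.0166

Split into d^4_{-2,0}(β=1.2632) × two z-phases.
c=cos(1.263200/2)=0.807084, s=sin(1.263200/2)=0.590437; N=√[2·720·24·24]=910.735966
k: max(0,(0)−(-2))=2 … min(4+(0),4−(-2))=4
  k=2: (−1)^0·910.7360/(96)·0.8071^6·0.5904^2 = +0.914071
  k=3: (−1)^1·910.7360/(36)·0.8071^4·0.5904^4 = -1.304543
  k=4: (−1)^2·910.7360/(96)·0.8071^2·0.5904^6 = +0.261818
d^4_{-2,0}(1.2632) = +0.914071 -1.304543 +0.261818 = -0.128654
|D^4_{-2,0}|² = |d^4_{-2,0}(β)|² = (-0.128654)² = 0.016552 (the z-rotation phases have unit modulus)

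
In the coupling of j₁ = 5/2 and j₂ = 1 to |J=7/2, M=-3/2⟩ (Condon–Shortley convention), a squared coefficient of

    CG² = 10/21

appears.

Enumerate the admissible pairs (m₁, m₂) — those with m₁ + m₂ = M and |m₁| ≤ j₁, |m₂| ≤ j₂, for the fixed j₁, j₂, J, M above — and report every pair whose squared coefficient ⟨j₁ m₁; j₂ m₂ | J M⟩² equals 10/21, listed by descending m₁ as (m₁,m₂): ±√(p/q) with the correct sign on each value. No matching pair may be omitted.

(-1/2,-1): +√(10/21); (-3/2,0): +√(10/21)

Admissible pairs with m₁+m₂ = M = -3/2: (-5/2,1), (-3/2,0), (-1/2,-1)
  (m₁,m₂)=(-1/2,-1): CG² = 10/21, CG = +√(10/21)   ← matches the target
  (m₁,m₂)=(-3/2,0): CG² = 10/21, CG = +√(10/21)   ← matches the target
  (m₁,m₂)=(-5/2,1): CG² = 1/21, CG = +√(1/21)
Pairs with CG² = 10/21: (-1/2,-1): +√(10/21); (-3/2,0): +√(10/21)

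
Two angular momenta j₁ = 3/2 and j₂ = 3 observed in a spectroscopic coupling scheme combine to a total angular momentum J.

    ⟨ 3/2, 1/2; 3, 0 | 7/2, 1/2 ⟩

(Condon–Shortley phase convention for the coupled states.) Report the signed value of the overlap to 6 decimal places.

√[8·1!2!5!/9! · 2!1!3!3!4!3!] = √(384/7)
  +(−1)^0/∏(0,1,1,3,1,2)! = 1/12  (running 1/12)
  +(−1)^1/∏(1,0,0,2,2,3)! = -1/24  (running 1/24)
⟨..|..⟩ = √(384/7)·(1/24) = +0.308607

+√(2/21) = +0.308607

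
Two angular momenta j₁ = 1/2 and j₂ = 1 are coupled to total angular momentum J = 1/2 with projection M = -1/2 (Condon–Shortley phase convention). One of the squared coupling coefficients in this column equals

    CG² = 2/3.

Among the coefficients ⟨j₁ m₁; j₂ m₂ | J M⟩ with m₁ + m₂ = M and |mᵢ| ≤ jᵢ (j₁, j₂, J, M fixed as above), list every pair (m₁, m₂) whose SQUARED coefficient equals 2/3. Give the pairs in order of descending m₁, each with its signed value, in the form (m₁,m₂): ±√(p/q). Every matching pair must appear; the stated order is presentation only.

(1/2,-1): +√(2/3)

Admissible pairs with m₁+m₂ = M = -1/2: (-1/2,0), (1/2,-1)
  (m₁,m₂)=(1/2,-1): CG² = 2/3, CG = +√(2/3)   ← matches the target
  (m₁,m₂)=(-1/2,0): CG² = 1/3, CG = −√(1/3)
Pairs with CG² = 2/3: (1/2,-1): +√(2/3)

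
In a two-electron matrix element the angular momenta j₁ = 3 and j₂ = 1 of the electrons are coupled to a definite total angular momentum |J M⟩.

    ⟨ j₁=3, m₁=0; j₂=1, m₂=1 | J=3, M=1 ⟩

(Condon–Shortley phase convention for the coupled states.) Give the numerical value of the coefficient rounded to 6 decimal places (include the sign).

−√(1/2) ≈ -0.707107

triangle: 1!*5!*1!/8! = 120/40320
(j±m)!: 3!*3!*2!*0!*4!*2! = 3456
prefactor² = (2J+1)*Δ*N² = 72
  k=1: −1/(1!*0!*2!*1!*3!*0!) = -1/12
Σ = -1/12  ⇒  CG² = 72*(-1/12)² = 1/2
CG = −√(1/2) = -0.707107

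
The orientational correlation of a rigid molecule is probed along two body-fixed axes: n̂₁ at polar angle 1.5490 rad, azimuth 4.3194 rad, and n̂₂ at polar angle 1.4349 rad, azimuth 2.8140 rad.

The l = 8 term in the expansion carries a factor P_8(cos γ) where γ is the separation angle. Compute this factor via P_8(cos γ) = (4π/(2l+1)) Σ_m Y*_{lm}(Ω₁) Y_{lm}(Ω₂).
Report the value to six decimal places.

0.229469

Term-by-term m-sum for l=8 (normalisation 4π/17 = 0.739198):
  m=-8: (-0.514449+0.001193i) × (-0.415150+0.238169i) = +0.213289-0.123021i  (running Σ = +0.213289-0.123021i)
  m=-7: (+0.017083-0.041480i) × (+0.173078-0.196403i) = -0.005190-0.010534i  (running Σ = +0.208099-0.133555i)
  m=-6: (-0.264352-0.263434i) × (+0.099237-0.238191i) = -0.088981+0.036824i  (running Σ = +0.119118-0.096732i)
  m=-5: (+0.048916-0.020345i) × (-0.019234+0.285933i) = +0.004876+0.014378i  (running Σ = +0.123995-0.082354i)
  m=-4: (-0.000387-0.333801i) × (+0.045720+0.171572i) = +0.057253-0.015328i  (running Σ = +0.181248-0.097682i)
  m=-3: (+0.052528+0.021704i) × (-0.161902-0.242845i) = -0.003234-0.016270i  (running Σ = +0.178014-0.113952i)
  m=-2: (+0.224272-0.224532i) × (-0.110869-0.085194i) = -0.043994+0.005787i  (running Σ = +0.134021-0.108164i)
  m=-1: (+0.022401+0.054036i) × (+0.276988+0.094131i) = +0.001118+0.017076i  (running Σ = +0.135139-0.091089i)
  m=0: (+0.312613-0.000000i) × (+0.128437+0.000000i) = +0.040151+0.000000i  (running Σ = +0.175290-0.091089i)
  m=1: (-0.022401+0.054036i) × (-0.276988+0.094131i) = +0.001118-0.017076i  (running Σ = +0.176408-0.108164i)
  m=2: (+0.224272+0.224532i) × (-0.110869+0.085194i) = -0.043994-0.005787i  (running Σ = +0.132415-0.113952i)
  m=3: (-0.052528+0.021704i) × (+0.161902-0.242845i) = -0.003234+0.016270i  (running Σ = +0.129181-0.097682i)
  m=4: (-0.000387+0.333801i) × (+0.045720-0.171572i) = +0.057253+0.015328i  (running Σ = +0.186435-0.082354i)
  m=5: (-0.048916-0.020345i) × (+0.019234+0.285933i) = +0.004876-0.014378i  (running Σ = +0.191311-0.096732i)
  m=6: (-0.264352+0.263434i) × (+0.099237+0.238191i) = -0.088981-0.036824i  (running Σ = +0.102330-0.133555i)
  m=7: (-0.017083-0.041480i) × (-0.173078-0.196403i) = -0.005190+0.010534i  (running Σ = +0.097140-0.123021i)
  m=8: (-0.514449-0.001193i) × (-0.415150-0.238169i) = +0.213289+0.123021i  (running Σ = +0.310429+0.000000i)
Σ over m = +0.310429+0.000000i; ×(4π/17) → +0.229469+0.000000i. Real part: 0.229469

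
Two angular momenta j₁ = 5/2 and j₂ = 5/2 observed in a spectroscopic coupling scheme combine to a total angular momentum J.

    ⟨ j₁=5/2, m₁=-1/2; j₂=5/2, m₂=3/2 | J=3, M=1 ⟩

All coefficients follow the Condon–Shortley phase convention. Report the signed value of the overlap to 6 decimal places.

j₁+j₂−J=2  J+j₁−j₂=3  J−j₁+j₂=3  j₁+j₂+J+1=9
(j₁±m₁, j₂±m₂, J±M) = (2,3,4,1,4,2)
P² = 96/5
sum k=1..2:
  [1] −1/12 = -1/12
  [2] +1/8 = 1/8
S = 1/24
C² = P²·S² = 1/30 ; C = +0.182574

+√(1/30) ≈ +0.182574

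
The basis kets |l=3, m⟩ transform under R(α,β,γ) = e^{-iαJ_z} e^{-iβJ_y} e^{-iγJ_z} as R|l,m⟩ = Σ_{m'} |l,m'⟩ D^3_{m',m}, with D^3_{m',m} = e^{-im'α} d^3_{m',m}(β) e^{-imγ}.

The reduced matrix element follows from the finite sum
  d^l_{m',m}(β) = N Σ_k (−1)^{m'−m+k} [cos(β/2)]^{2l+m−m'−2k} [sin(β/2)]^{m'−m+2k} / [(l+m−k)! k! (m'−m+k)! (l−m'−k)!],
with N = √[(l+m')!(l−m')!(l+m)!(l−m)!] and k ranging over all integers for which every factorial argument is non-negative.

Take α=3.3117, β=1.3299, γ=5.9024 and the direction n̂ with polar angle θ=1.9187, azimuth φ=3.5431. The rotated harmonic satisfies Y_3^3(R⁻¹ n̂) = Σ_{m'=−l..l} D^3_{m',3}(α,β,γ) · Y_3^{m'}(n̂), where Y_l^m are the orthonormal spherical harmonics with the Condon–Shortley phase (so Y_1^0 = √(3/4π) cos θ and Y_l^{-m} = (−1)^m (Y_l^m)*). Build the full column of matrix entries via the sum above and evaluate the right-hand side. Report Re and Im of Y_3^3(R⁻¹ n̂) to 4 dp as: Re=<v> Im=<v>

Re=0.0548 Im=-0.0660

Need the full column D^3_{m',3} for m'=−3..3 at α=3.3117, β=1.3299, γ=5.9024.
cos(β/2)=0.786948, sin(β/2)=0.617020
d^3_{-3,3}: single k=6 term ⇒ +0.055182;  D = +0.004513-0.054997i
d^3_{-2,3}: single k=5 term ⇒ +0.172392;  D = +0.015190+0.171721i
d^3_{-1,3}: single k=4 term ⇒ +0.347643;  D = -0.088812-0.336107i
d^3_{0,3}: single k=3 term ⇒ +0.511976;  D = +0.212702+0.465701i
d^3_{1,3}: single k=2 term ⇒ +0.565493;  D = -0.318623-0.467185i
d^3_{2,3}: single k=1 term ⇒ +0.456146;  D = +0.317099+0.327899i
d^3_{3,3}: single k=0 term ⇒ +0.237506;  D = -0.191627-0.140316i
Y_3^{m'}(θ=1.9187,φ=3.5431) and Σ D·Y over m':
  (+0.0045-0.0550i)·(-0.1241+0.3236i)  (+0.0152+0.1717i)·(-0.2139+0.2215i)  (-0.0888-0.3361i)·(+0.1171-0.0497i)  (+0.2127+0.4657i)·(+0.3077+0.0000i)  (-0.3186-0.4672i)·(-0.1171-0.0497i)  (+0.3171+0.3279i)·(-0.2139-0.2215i)  (-0.1916-0.1403i)·(+0.1241+0.3236i)
Y_3^3(R⁻¹ n̂) = +0.054823-0.065957i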